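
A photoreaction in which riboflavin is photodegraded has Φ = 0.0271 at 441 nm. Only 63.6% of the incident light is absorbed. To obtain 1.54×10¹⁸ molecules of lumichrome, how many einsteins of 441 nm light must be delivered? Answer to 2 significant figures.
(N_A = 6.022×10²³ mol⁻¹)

Product: 1.54×10¹⁸ / 6.022×10²³ = 2.557×10⁻⁶ mol.
Photons that must be absorbed: 2.557×10⁻⁶ / 0.0271 = 9.435×10⁻⁵ mol.
Incident photons needed: 9.435×10⁻⁵ / 0.636 = 1.483×10⁻⁴ mol.

1.5×10⁻⁴ einstein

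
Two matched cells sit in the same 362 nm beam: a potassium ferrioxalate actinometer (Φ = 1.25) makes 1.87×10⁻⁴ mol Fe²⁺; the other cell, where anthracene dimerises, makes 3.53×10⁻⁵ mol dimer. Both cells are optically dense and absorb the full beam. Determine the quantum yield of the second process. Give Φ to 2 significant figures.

Φ = 0.24

Photons absorbed by the actinometer: 1.87×10⁻⁴ / 1.25 = 1.496×10⁻⁴ mol.
Φ(unknown) = 3.53×10⁻⁵ / 1.496×10⁻⁴ = 0.24.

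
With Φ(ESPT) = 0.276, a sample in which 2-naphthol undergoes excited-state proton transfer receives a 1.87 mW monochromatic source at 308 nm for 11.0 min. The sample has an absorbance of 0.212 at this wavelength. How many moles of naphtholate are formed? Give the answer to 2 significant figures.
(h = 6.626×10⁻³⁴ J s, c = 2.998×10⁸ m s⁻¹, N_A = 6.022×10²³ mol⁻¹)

3.4×10⁻⁷ mol

Photon energy at 308 nm: hc/λ = (6.626×10⁻³⁴)(2.998×10⁸)/(308×10⁻⁹) = 6.450×10⁻¹⁹ J.
Energy delivered: (1.87 mW)(660 s) = 1.234 J.
Photons incident: 1.234 / 6.450×10⁻¹⁹ = 1.913×10¹⁸, i.e. 1.913×10¹⁸/6.022×10²³ = 3.177×10⁻⁶ mol.
Fraction absorbed: 1 − 10^(−0.212) = 0.3862.
Photons absorbed: 0.3862 × 3.177×10⁻⁶ = 1.227×10⁻⁶ mol.
Product: Φ × n_abs = 0.276 × 1.227×10⁻⁶ = 3.387×10⁻⁷ mol.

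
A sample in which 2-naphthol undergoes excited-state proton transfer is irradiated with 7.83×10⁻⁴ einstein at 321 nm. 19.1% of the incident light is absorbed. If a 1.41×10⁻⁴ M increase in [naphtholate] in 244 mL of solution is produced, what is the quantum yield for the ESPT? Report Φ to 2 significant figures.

Product: (1.41×10⁻⁴ M)(0.244 L) = 3.440×10⁻⁵ mol.
Photons absorbed: 0.191 × 7.83×10⁻⁴ = 1.496×10⁻⁴ mol.
Φ = 3.440×10⁻⁵ mol / 1.496×10⁻⁴ mol photons = 0.23.

Φ = 0.23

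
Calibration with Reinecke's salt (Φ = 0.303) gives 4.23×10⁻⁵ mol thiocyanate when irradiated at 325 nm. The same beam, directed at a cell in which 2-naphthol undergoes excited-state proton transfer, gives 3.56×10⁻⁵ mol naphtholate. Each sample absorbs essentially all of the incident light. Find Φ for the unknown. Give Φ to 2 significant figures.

Photons absorbed by the actinometer: 4.23×10⁻⁵ / 0.303 = 1.396×10⁻⁴ mol.
Φ(unknown) = 3.56×10⁻⁵ / 1.396×10⁻⁴ = 0.26.

Φ = 0.26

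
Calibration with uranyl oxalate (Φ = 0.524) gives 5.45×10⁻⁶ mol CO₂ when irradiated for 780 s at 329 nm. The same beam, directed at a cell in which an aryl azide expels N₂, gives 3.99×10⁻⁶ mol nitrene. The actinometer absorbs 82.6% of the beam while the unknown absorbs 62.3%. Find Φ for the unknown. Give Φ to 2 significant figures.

Φ = 0.51

Photons absorbed by the actinometer: 5.45×10⁻⁶ / 0.524 = 1.040×10⁻⁵ mol.
Incident flux: 1.040×10⁻⁵ / 0.826 = 1.259×10⁻⁵ einstein.
Absorbed by unknown: 0.623 × 1.259×10⁻⁵ = 7.844×10⁻⁶ mol.
Φ(unknown) = 3.99×10⁻⁶ / 7.844×10⁻⁶ = 0.51.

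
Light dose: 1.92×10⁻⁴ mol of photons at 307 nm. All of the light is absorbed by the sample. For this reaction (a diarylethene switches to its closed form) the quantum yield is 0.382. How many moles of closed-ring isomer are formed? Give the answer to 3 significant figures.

7.33×10⁻⁵ mol

Product: Φ × n_abs = 0.382 × 1.92×10⁻⁴ = 7.334×10⁻⁵ mol.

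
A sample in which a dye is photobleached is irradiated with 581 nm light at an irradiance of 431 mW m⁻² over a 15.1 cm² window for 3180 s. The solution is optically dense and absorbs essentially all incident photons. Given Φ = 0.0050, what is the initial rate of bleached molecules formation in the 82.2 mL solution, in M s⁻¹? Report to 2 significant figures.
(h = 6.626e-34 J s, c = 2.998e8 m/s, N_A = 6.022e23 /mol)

1.9e-10 M s⁻¹

Photon energy at 581 nm: hc/λ = (6.626e-34)(2.998e8)/(581e-9) = 3.419e-19 J.
Energy delivered: (431 mW m⁻²)(15.1e-4 m²)(3180 s) = 2.070 J.
Photons incident: 2.070 / 3.419e-19 = 6.054e18, i.e. 6.054e18/6.022e23 = 1.005e-5 mol.
Product formed: 0.0050 × 1.005e-5 = 5.025e-8 mol.
Rate: 5.025e-8 mol / (3180 s × 0.0822 L) = 1.9e-10 M s⁻¹.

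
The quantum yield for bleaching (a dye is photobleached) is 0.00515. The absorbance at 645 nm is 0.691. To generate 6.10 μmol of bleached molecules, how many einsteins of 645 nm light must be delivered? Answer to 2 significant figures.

0.0015 einstein

Product: 6.10 μmol = 6.10e-6 mol.
Photons that must be absorbed: 6.10e-6 / 0.00515 = 0.001184 mol.
Fraction absorbed: 1 − 10^(−0.691) = 0.7963.
Incident photons needed: 0.001184 / 0.7963 = 0.001487 mol.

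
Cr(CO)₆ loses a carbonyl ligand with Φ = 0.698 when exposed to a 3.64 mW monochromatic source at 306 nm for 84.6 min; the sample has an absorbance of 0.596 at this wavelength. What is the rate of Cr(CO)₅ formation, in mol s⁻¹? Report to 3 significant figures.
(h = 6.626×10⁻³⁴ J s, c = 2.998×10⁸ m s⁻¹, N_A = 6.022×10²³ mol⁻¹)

Photon energy at 306 nm: hc/λ = (6.626×10⁻³⁴)(2.998×10⁸)/(306×10⁻⁹) = 6.492×10⁻¹⁹ J.
Energy delivered: (3.64 mW)(5076 s) = 18.48 J.
Photons incident: 18.48 / 6.492×10⁻¹⁹ = 2.847×10¹⁹, i.e. 2.847×10¹⁹/6.022×10²³ = 4.728×10⁻⁵ mol.
Fraction absorbed: 1 − 10^(−0.596) = 0.7465.
Photons absorbed: 0.7465 × 4.728×10⁻⁵ = 3.529×10⁻⁵ mol.
Product formed: 0.698 × 3.529×10⁻⁵ = 2.463×10⁻⁵ mol.
Rate: 2.463×10⁻⁵ / 5076 s = 4.85×10⁻⁹ mol s⁻¹.

4.85×10⁻⁹ mol s⁻¹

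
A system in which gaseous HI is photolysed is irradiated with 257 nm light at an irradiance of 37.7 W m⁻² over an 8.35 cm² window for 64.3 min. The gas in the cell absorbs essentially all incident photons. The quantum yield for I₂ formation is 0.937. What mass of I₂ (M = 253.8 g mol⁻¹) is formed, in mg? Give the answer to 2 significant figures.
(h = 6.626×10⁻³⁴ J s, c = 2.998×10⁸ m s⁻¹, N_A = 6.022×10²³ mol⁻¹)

Photon energy at 257 nm: hc/λ = (6.626×10⁻³⁴)(2.998×10⁸)/(257×10⁻⁹) = 7.729×10⁻¹⁹ J.
Energy delivered: (37.7 W m⁻²)(8.35×10⁻⁴ m²)(3858 s) = 121.4 J.
Photons incident: 121.4 / 7.729×10⁻¹⁹ = 1.571×10²⁰, i.e. 1.571×10²⁰/6.022×10²³ = 2.609×10⁻⁴ mol.
Product: Φ × n_abs = 0.937 × 2.609×10⁻⁴ = 2.445×10⁻⁴ mol.
Mass: 2.445×10⁻⁴ × 253.8 = 0.06205 g = 62 mg.

62 mg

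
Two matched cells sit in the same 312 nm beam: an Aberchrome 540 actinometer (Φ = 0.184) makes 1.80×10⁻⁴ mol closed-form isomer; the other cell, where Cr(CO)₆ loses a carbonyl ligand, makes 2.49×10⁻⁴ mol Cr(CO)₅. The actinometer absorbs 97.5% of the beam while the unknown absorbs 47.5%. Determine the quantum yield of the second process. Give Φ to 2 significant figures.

Φ = 0.52

Photons absorbed by the actinometer: 1.80×10⁻⁴ / 0.184 = 9.783×10⁻⁴ mol.
Incident flux: 9.783×10⁻⁴ / 0.975 = 0.001003 einstein.
Absorbed by unknown: 0.475 × 0.001003 = 4.764×10⁻⁴ mol.
Φ(unknown) = 2.49×10⁻⁴ / 4.764×10⁻⁴ = 0.52.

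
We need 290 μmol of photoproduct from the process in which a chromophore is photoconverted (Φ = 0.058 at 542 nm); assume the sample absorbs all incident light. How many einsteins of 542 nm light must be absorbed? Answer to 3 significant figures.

0.00500 einstein

Product: 290 μmol = 2.90e-4 mol.
Photons that must be absorbed: 2.90e-4 / 0.058 = 0.005000 mol.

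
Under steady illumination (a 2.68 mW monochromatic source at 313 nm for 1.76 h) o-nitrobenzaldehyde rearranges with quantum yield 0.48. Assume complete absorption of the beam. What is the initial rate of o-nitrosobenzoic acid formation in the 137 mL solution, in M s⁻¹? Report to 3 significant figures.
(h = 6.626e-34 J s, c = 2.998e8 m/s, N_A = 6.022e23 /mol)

Photon energy at 313 nm: hc/λ = (6.626e-34)(2.998e8)/(313e-9) = 6.347e-19 J.
Energy delivered: (2.68 mW)(6336 s) = 16.98 J.
Photons incident: 16.98 / 6.347e-19 = 2.675e19, i.e. 2.675e19/6.022e23 = 4.442e-5 mol.
Product formed: 0.48 × 4.442e-5 = 2.132e-5 mol.
Rate: 2.132e-5 mol / (6336 s × 0.137 L) = 2.46e-8 M s⁻¹.

2.46e-8 M s⁻¹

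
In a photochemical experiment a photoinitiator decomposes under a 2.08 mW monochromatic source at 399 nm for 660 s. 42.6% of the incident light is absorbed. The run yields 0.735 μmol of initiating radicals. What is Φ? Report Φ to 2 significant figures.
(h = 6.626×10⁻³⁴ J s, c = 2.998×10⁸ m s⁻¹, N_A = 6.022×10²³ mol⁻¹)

Φ = 0.38

Product: 0.735 μmol = 7.35×10⁻⁷ mol.
Photon energy at 399 nm: hc/λ = (6.626×10⁻³⁴)(2.998×10⁸)/(399×10⁻⁹) = 4.979×10⁻¹⁹ J.
Energy delivered: (2.08 mW)(660 s) = 1.373 J.
Photons incident: 1.373 / 4.979×10⁻¹⁹ = 2.758×10¹⁸, i.e. 2.758×10¹⁸/6.022×10²³ = 4.580×10⁻⁶ mol.
Photons absorbed: 0.426 × 4.580×10⁻⁶ = 1.951×10⁻⁶ mol.
Φ = 7.35×10⁻⁷ mol / 1.951×10⁻⁶ mol photons = 0.38.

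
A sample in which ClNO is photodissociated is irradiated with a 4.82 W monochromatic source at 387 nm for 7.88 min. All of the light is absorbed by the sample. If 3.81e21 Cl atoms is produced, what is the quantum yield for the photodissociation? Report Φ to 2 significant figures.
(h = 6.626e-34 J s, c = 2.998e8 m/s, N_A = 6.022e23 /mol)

Product: 3.81e21 / 6.022e23 = 0.006327 mol.
Photon energy at 387 nm: hc/λ = (6.626e-34)(2.998e8)/(387e-9) = 5.133e-19 J.
Energy delivered: (4.82 W)(472.8 s) = 2279 J.
Photons incident: 2279 / 5.133e-19 = 4.440e21, i.e. 4.440e21/6.022e23 = 0.007373 mol.
Φ = 0.006327 mol / 0.007373 mol photons = 0.86.

Φ = 0.86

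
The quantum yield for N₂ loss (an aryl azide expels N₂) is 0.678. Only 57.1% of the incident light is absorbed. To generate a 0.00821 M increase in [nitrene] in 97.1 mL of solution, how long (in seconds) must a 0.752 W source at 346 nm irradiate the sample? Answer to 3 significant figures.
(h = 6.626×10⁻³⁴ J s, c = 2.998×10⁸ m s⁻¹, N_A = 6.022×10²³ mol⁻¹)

t ≈ 947 s

Product: (0.00821 M)(0.0971 L) = 7.972×10⁻⁴ mol.
Photons that must be absorbed: 7.972×10⁻⁴ / 0.678 = 0.001176 mol.
Incident photons needed: 0.001176 / 0.571 = 0.002060 mol.
Photon energy: hc/λ = 5.741×10⁻¹⁹ J; per mole, 3.457×10⁵ J mol⁻¹.
Energy required: 0.002060 × 3.457×10⁵ = 712.1 J.
Time: 712.1 J / 0.752 W = 947 s.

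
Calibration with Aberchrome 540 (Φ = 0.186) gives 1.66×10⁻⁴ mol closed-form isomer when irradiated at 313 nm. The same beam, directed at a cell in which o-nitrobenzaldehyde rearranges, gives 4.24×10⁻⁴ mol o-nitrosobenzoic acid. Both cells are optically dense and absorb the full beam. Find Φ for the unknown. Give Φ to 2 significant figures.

Photons absorbed by the actinometer: 1.66×10⁻⁴ / 0.186 = 8.925×10⁻⁴ mol.
Φ(unknown) = 4.24×10⁻⁴ / 8.925×10⁻⁴ = 0.48.

Φ = 0.48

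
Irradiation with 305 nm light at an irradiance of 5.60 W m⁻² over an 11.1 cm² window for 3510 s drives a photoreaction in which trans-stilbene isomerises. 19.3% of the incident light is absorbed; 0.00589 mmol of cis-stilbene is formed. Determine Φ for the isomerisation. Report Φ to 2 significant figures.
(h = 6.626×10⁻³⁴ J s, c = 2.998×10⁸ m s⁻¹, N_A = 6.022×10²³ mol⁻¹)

Product: 0.00589 mmol = 5.89×10⁻⁶ mol.
Photon energy at 305 nm: hc/λ = (6.626×10⁻³⁴)(2.998×10⁸)/(305×10⁻⁹) = 6.513×10⁻¹⁹ J.
Energy delivered: (5.60 W m⁻²)(11.1×10⁻⁴ m²)(3510 s) = 21.82 J.
Photons incident: 21.82 / 6.513×10⁻¹⁹ = 3.350×10¹⁹, i.e. 3.350×10¹⁹/6.022×10²³ = 5.563×10⁻⁵ mol.
Photons absorbed: 0.193 × 5.563×10⁻⁵ = 1.074×10⁻⁵ mol.
Φ = 5.89×10⁻⁶ mol / 1.074×10⁻⁵ mol photons = 0.55.

Φ = 0.55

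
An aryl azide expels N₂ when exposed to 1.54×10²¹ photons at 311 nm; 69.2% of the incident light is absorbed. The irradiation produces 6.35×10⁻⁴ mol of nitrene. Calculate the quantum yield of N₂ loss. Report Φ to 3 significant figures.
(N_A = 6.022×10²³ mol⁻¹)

Moles of photons: 1.54×10²¹ / 6.022×10²³ = 0.002557 mol.
Photons absorbed: 0.692 × 0.002557 = 0.001769 mol.
Φ = 6.35×10⁻⁴ mol / 0.001769 mol photons = 0.359.

Φ = 0.359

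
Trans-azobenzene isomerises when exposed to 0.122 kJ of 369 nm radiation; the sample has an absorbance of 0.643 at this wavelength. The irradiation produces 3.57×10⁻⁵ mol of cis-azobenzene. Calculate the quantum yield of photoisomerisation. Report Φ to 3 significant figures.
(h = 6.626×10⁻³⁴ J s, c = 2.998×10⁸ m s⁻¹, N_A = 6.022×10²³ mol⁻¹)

Φ = 0.123

Photon energy at 369 nm: hc/λ = (6.626×10⁻³⁴)(2.998×10⁸)/(369×10⁻⁹) = 5.383×10⁻¹⁹ J.
Incident energy: 0.122 kJ = 122 J.
Photons incident: 122 / 5.383×10⁻¹⁹ = 2.266×10²⁰, i.e. 2.266×10²⁰/6.022×10²³ = 3.763×10⁻⁴ mol.
Fraction absorbed: 1 − 10^(−0.643) = 0.7725.
Photons absorbed: 0.7725 × 3.763×10⁻⁴ = 2.907×10⁻⁴ mol.
Φ = 3.57×10⁻⁵ mol / 2.907×10⁻⁴ mol photons = 0.123.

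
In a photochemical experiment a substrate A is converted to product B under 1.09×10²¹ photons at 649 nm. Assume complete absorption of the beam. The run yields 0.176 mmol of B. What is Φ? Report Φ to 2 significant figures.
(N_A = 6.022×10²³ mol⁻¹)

Φ = 0.097

Product: 0.176 mmol = 1.76×10⁻⁴ mol.
Moles of photons: 1.09×10²¹ / 6.022×10²³ = 0.001810 mol.
Φ = 1.76×10⁻⁴ mol / 0.001810 mol photons = 0.097.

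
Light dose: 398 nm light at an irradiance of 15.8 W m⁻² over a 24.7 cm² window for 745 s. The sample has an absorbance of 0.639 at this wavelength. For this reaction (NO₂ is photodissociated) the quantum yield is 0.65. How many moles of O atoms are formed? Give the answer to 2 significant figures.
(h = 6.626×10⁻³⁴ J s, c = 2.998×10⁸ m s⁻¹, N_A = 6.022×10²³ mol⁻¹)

Photon energy at 398 nm: hc/λ = (6.626×10⁻³⁴)(2.998×10⁸)/(398×10⁻⁹) = 4.991×10⁻¹⁹ J.
Energy delivered: (15.8 W m⁻²)(24.7×10⁻⁴ m²)(745 s) = 29.07 J.
Photons incident: 29.07 / 4.991×10⁻¹⁹ = 5.824×10¹⁹, i.e. 5.824×10¹⁹/6.022×10²³ = 9.671×10⁻⁵ mol.
Fraction absorbed: 1 − 10^(−0.639) = 0.7704.
Photons absorbed: 0.7704 × 9.671×10⁻⁵ = 7.451×10⁻⁵ mol.
Product: Φ × n_abs = 0.65 × 7.451×10⁻⁵ = 4.843×10⁻⁵ mol.

4.8×10⁻⁵ mol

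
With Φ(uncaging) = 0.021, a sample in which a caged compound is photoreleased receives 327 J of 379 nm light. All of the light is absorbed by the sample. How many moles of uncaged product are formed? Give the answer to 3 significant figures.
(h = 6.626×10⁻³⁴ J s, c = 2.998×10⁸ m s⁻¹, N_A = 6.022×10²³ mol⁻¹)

Photon energy at 379 nm: hc/λ = (6.626×10⁻³⁴)(2.998×10⁸)/(379×10⁻⁹) = 5.241×10⁻¹⁹ J.
Photons incident: 327 / 5.241×10⁻¹⁹ = 6.239×10²⁰, i.e. 6.239×10²⁰/6.022×10²³ = 0.001036 mol.
Product: Φ × n_abs = 0.021 × 0.001036 = 2.176×10⁻⁵ mol.

2.18×10⁻⁵ mol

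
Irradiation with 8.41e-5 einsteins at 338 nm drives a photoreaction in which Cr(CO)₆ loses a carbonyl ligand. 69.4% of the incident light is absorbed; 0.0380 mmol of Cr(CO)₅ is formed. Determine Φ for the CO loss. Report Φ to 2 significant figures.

Product: 0.0380 mmol = 3.80e-5 mol.
Photons absorbed: 0.694 × 8.41e-5 = 5.837e-5 mol.
Φ = 3.80e-5 mol / 5.837e-5 mol photons = 0.65.

Φ = 0.65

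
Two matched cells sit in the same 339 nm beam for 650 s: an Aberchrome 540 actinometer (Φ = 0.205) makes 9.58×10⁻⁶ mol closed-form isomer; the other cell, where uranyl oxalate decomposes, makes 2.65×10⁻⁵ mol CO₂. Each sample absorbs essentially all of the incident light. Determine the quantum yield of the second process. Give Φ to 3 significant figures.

Φ = 0.567

Photons absorbed by the actinometer: 9.58×10⁻⁶ / 0.205 = 4.673×10⁻⁵ mol.
Φ(unknown) = 2.65×10⁻⁵ / 4.673×10⁻⁵ = 0.567.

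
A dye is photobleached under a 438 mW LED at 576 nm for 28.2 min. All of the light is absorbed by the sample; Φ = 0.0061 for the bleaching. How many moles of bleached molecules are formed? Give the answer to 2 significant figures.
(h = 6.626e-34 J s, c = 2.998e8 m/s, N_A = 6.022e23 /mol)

2.2e-5 mol

Photon energy at 576 nm: hc/λ = (6.626e-34)(2.998e8)/(576e-9) = 3.449e-19 J.
Energy delivered: (438 mW)(1692 s) = 741.1 J.
Photons incident: 741.1 / 3.449e-19 = 2.149e21, i.e. 2.149e21/6.022e23 = 0.003569 mol.
Product: Φ × n_abs = 0.0061 × 0.003569 = 2.177e-5 mol.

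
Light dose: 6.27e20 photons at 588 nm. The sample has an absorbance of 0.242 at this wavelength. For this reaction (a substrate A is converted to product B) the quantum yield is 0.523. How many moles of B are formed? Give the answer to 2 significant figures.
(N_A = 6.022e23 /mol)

2.3e-4 mol

Moles of photons: 6.27e20 / 6.022e23 = 0.001041 mol.
Fraction absorbed: 1 − 10^(−0.242) = 0.4272.
Photons absorbed: 0.4272 × 0.001041 = 4.447e-4 mol.
Product: Φ × n_abs = 0.523 × 4.447e-4 = 2.326e-4 mol.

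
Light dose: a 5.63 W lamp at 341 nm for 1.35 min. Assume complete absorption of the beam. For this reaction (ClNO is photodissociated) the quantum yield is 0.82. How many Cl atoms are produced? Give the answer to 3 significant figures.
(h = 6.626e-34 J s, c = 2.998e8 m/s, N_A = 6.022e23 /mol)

Photon energy at 341 nm: hc/λ = (6.626e-34)(2.998e8)/(341e-9) = 5.825e-19 J.
Energy delivered: (5.63 W)(81 s) = 456.0 J.
Photons incident: 456.0 / 5.825e-19 = 7.828e20, i.e. 7.828e20/6.022e23 = 0.001300 mol.
Product: Φ × n_abs = 0.82 × 0.001300 = 0.001066 mol.
As a count: 0.001066 × 6.022e23 = 6.42e20.

6.42e20 atoms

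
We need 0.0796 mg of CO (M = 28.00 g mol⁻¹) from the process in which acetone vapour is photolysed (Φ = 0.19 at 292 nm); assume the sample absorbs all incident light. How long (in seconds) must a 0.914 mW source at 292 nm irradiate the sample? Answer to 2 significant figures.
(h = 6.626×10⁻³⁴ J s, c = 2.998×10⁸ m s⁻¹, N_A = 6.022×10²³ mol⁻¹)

Product: 0.0796 mg / 28.00 g mol⁻¹ = 2.843×10⁻⁶ mol.
Photons that must be absorbed: 2.843×10⁻⁶ / 0.19 = 1.496×10⁻⁵ mol.
Photon energy: hc/λ = 6.803×10⁻¹⁹ J; per mole, 4.097×10⁵ J mol⁻¹.
Energy required: 1.496×10⁻⁵ × 4.097×10⁵ = 6.129 J.
Time: 6.129 J / 0.000914 W = 6700 s.

t ≈ 6700 s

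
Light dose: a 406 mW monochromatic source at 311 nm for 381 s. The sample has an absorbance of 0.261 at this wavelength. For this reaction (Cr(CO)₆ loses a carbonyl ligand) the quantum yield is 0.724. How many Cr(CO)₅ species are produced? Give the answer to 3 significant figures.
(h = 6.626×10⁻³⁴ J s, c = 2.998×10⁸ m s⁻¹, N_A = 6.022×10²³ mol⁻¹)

Photon energy at 311 nm: hc/λ = (6.626×10⁻³⁴)(2.998×10⁸)/(311×10⁻⁹) = 6.387×10⁻¹⁹ J.
Energy delivered: (406 mW)(381 s) = 154.7 J.
Photons incident: 154.7 / 6.387×10⁻¹⁹ = 2.422×10²⁰, i.e. 2.422×10²⁰/6.022×10²³ = 4.022×10⁻⁴ mol.
Fraction absorbed: 1 − 10^(−0.261) = 0.4517.
Photons absorbed: 0.4517 × 4.022×10⁻⁴ = 1.817×10⁻⁴ mol.
Product: Φ × n_abs = 0.724 × 1.817×10⁻⁴ = 1.316×10⁻⁴ mol.
As a count: 1.316×10⁻⁴ × 6.022×10²³ = 7.92×10¹⁹.

7.92×10¹⁹ species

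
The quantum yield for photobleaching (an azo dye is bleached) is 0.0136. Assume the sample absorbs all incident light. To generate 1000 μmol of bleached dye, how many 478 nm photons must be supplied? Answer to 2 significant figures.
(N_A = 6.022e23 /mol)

Product: 1000 μmol = 0.00100 mol.
Photons that must be absorbed: 0.00100 / 0.0136 = 0.07353 mol.
Photon count: 0.07353 × 6.022e23 = 4.4e22.

4.4e22 photons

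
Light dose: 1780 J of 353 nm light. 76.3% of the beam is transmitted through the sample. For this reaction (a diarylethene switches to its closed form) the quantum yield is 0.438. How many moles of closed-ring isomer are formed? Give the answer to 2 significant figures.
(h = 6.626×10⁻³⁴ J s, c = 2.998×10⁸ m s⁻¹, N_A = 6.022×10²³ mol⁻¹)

Photon energy at 353 nm: hc/λ = (6.626×10⁻³⁴)(2.998×10⁸)/(353×10⁻⁹) = 5.627×10⁻¹⁹ J.
Photons incident: 1780 / 5.627×10⁻¹⁹ = 3.163×10²¹, i.e. 3.163×10²¹/6.022×10²³ = 0.005252 mol.
Fraction absorbed: 1 − 76.3/100 = 0.2370.
Photons absorbed: 0.2370 × 0.005252 = 0.001245 mol.
Product: Φ × n_abs = 0.438 × 0.001245 = 5.453×10⁻⁴ mol.

5.5×10⁻⁴ mol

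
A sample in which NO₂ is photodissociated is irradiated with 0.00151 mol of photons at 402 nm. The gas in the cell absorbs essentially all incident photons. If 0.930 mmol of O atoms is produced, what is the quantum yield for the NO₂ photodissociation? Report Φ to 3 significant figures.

Φ = 0.616

Product: 0.930 mmol = 9.30×10⁻⁴ mol.
Φ = 9.30×10⁻⁴ mol / 0.00151 mol photons = 0.616.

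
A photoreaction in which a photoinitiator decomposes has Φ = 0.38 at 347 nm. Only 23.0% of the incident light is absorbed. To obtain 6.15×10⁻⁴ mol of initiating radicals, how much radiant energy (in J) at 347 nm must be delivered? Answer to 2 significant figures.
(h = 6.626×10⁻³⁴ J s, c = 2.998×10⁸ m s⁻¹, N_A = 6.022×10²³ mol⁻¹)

2400 J

Photons that must be absorbed: 6.15×10⁻⁴ / 0.38 = 0.001618 mol.
Incident photons needed: 0.001618 / 0.230 = 0.007035 mol.
Photon energy: hc/λ = 5.725×10⁻¹⁹ J; per mole, 3.448×10⁵ J mol⁻¹.
Energy required: 0.007035 × 3.448×10⁵ = 2400 J.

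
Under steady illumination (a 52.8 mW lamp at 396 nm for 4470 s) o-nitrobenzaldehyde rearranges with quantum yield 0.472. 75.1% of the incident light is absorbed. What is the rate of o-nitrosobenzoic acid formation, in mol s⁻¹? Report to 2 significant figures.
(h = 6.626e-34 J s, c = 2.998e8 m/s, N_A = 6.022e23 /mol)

Photon energy at 396 nm: hc/λ = (6.626e-34)(2.998e8)/(396e-9) = 5.016e-19 J.
Energy delivered: (52.8 mW)(4470 s) = 236.0 J.
Photons incident: 236.0 / 5.016e-19 = 4.705e20, i.e. 4.705e20/6.022e23 = 7.813e-4 mol.
Photons absorbed: 0.751 × 7.813e-4 = 5.868e-4 mol.
Product formed: 0.472 × 5.868e-4 = 2.770e-4 mol.
Rate: 2.770e-4 / 4470 s = 6.2e-8 mol s⁻¹.

6.2e-8 mol s⁻¹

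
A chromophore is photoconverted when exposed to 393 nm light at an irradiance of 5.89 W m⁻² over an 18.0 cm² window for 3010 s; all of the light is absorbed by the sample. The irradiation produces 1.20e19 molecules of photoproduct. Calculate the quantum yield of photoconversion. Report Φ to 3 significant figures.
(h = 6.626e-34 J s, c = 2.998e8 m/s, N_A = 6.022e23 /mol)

Product: 1.20e19 / 6.022e23 = 1.993e-5 mol.
Photon energy at 393 nm: hc/λ = (6.626e-34)(2.998e8)/(393e-9) = 5.055e-19 J.
Energy delivered: (5.89 W m⁻²)(18.0e-4 m²)(3010 s) = 31.91 J.
Photons incident: 31.91 / 5.055e-19 = 6.313e19, i.e. 6.313e19/6.022e23 = 1.048e-4 mol.
Φ = 1.993e-5 mol / 1.048e-4 mol photons = 0.190.

Φ = 0.190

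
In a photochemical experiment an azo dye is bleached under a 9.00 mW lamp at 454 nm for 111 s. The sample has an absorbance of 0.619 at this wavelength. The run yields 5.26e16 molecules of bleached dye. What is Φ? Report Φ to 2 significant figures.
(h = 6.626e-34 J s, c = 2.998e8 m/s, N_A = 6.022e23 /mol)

Φ = 0.030

Product: 5.26e16 / 6.022e23 = 8.735e-8 mol.
Photon energy at 454 nm: hc/λ = (6.626e-34)(2.998e8)/(454e-9) = 4.375e-19 J.
Energy delivered: (9.00 mW)(111 s) = 0.9990 J.
Photons incident: 0.9990 / 4.375e-19 = 2.283e18, i.e. 2.283e18/6.022e23 = 3.791e-6 mol.
Fraction absorbed: 1 − 10^(−0.619) = 0.7596.
Photons absorbed: 0.7596 × 3.791e-6 = 2.880e-6 mol.
Φ = 8.735e-8 mol / 2.880e-6 mol photons = 0.030.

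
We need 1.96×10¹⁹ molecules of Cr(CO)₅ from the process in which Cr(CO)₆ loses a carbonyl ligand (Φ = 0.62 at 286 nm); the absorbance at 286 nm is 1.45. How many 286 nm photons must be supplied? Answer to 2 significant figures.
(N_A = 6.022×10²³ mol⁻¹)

3.3×10¹⁹ photons

Product: 1.96×10¹⁹ / 6.022×10²³ = 3.255×10⁻⁵ mol.
Photons that must be absorbed: 3.255×10⁻⁵ / 0.62 = 5.250×10⁻⁵ mol.
Fraction absorbed: 1 − 10^(−1.45) = 0.9645.
Incident photons needed: 5.250×10⁻⁵ / 0.9645 = 5.443×10⁻⁵ mol.
Photon count: 5.443×10⁻⁵ × 6.022×10²³ = 3.3×10¹⁹.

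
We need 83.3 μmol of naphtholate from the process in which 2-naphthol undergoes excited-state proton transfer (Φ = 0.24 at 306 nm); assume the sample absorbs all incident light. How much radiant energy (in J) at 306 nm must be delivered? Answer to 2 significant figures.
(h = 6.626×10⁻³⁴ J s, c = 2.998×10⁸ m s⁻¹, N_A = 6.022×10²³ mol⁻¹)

140 J

Product: 83.3 μmol = 8.33×10⁻⁵ mol.
Photons that must be absorbed: 8.33×10⁻⁵ / 0.24 = 3.471×10⁻⁴ mol.
Photon energy: hc/λ = 6.492×10⁻¹⁹ J; per mole, 3.909×10⁵ J mol⁻¹.
Energy required: 3.471×10⁻⁴ × 3.909×10⁵ = 140 J.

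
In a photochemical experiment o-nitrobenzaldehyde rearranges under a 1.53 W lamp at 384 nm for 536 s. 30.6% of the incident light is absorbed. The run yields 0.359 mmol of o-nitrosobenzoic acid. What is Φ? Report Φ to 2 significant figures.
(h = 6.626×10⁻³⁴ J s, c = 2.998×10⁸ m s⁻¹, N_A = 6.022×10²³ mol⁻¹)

Product: 0.359 mmol = 3.59×10⁻⁴ mol.
Photon energy at 384 nm: hc/λ = (6.626×10⁻³⁴)(2.998×10⁸)/(384×10⁻⁹) = 5.173×10⁻¹⁹ J.
Energy delivered: (1.53 W)(536 s) = 820.1 J.
Photons incident: 820.1 / 5.173×10⁻¹⁹ = 1.585×10²¹, i.e. 1.585×10²¹/6.022×10²³ = 0.002632 mol.
Photons absorbed: 0.306 × 0.002632 = 8.054×10⁻⁴ mol.
Φ = 3.59×10⁻⁴ mol / 8.054×10⁻⁴ mol photons = 0.45.

Φ = 0.45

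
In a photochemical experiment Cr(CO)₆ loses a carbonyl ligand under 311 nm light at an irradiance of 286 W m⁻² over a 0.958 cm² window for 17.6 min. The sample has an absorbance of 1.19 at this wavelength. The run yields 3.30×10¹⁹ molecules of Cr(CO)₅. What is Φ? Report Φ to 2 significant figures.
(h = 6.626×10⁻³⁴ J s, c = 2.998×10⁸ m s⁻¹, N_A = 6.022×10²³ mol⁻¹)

Product: 3.30×10¹⁹ / 6.022×10²³ = 5.480×10⁻⁵ mol.
Photon energy at 311 nm: hc/λ = (6.626×10⁻³⁴)(2.998×10⁸)/(311×10⁻⁹) = 6.387×10⁻¹⁹ J.
Energy delivered: (286 W m⁻²)(0.958×10⁻⁴ m²)(1056 s) = 28.93 J.
Photons incident: 28.93 / 6.387×10⁻¹⁹ = 4.530×10¹⁹, i.e. 4.530×10¹⁹/6.022×10²³ = 7.522×10⁻⁵ mol.
Fraction absorbed: 1 − 10^(−1.19) = 0.9354.
Photons absorbed: 0.9354 × 7.522×10⁻⁵ = 7.036×10⁻⁵ mol.
Φ = 5.480×10⁻⁵ mol / 7.036×10⁻⁵ mol photons = 0.78.

Φ = 0.78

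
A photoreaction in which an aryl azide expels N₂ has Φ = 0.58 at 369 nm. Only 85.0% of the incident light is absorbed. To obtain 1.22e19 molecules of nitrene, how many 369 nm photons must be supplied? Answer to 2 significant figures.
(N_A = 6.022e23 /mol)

2.5e19 photons

Product: 1.22e19 / 6.022e23 = 2.026e-5 mol.
Photons that must be absorbed: 2.026e-5 / 0.58 = 3.493e-5 mol.
Incident photons needed: 3.493e-5 / 0.850 = 4.109e-5 mol.
Photon count: 4.109e-5 × 6.022e23 = 2.5e19.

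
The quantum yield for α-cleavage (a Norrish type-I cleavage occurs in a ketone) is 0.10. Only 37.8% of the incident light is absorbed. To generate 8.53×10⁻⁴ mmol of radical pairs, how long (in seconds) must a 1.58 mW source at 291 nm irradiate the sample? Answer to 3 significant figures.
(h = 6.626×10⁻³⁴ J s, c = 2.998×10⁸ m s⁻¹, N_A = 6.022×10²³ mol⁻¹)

Product: 8.53×10⁻⁴ mmol = 8.53×10⁻⁷ mol.
Photons that must be absorbed: 8.53×10⁻⁷ / 0.10 = 8.530×10⁻⁶ mol.
Incident photons needed: 8.530×10⁻⁶ / 0.378 = 2.257×10⁻⁵ mol.
Photon energy: hc/λ = 6.826×10⁻¹⁹ J; per mole, 4.111×10⁵ J mol⁻¹.
Energy required: 2.257×10⁻⁵ × 4.111×10⁵ = 9.279 J.
Time: 9.279 J / 0.00158 W = 5870 s.

t ≈ 5870 s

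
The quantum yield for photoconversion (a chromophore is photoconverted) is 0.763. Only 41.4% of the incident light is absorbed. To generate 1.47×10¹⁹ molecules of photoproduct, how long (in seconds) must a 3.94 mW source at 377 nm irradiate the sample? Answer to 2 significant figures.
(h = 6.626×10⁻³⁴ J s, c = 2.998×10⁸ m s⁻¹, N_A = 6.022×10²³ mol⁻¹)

Product: 1.47×10¹⁹ / 6.022×10²³ = 2.441×10⁻⁵ mol.
Photons that must be absorbed: 2.441×10⁻⁵ / 0.763 = 3.199×10⁻⁵ mol.
Incident photons needed: 3.199×10⁻⁵ / 0.414 = 7.727×10⁻⁵ mol.
Photon energy: hc/λ = 5.269×10⁻¹⁹ J; per mole, 3.173×10⁵ J mol⁻¹.
Energy required: 7.727×10⁻⁵ × 3.173×10⁵ = 24.52 J.
Time: 24.52 J / 0.00394 W = 6200 s.

t ≈ 6200 s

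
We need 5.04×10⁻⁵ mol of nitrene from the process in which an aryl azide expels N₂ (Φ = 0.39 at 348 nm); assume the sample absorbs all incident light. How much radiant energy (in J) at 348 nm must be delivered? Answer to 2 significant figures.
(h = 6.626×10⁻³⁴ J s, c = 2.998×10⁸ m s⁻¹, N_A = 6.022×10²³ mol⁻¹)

44 J

Photons that must be absorbed: 5.04×10⁻⁵ / 0.39 = 1.292×10⁻⁴ mol.
Photon energy: hc/λ = 5.708×10⁻¹⁹ J; per mole, 3.437×10⁵ J mol⁻¹.
Energy required: 1.292×10⁻⁴ × 3.437×10⁵ = 44 J.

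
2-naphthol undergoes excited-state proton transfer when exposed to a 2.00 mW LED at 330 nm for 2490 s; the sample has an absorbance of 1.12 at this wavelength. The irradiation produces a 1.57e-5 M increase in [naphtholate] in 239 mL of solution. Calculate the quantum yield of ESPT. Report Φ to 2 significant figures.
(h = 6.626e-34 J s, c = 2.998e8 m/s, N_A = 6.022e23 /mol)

Product: (1.57e-5 M)(0.239 L) = 3.752e-6 mol.
Photon energy at 330 nm: hc/λ = (6.626e-34)(2.998e8)/(330e-9) = 6.020e-19 J.
Energy delivered: (2.00 mW)(2490 s) = 4.980 J.
Photons incident: 4.980 / 6.020e-19 = 8.272e18, i.e. 8.272e18/6.022e23 = 1.374e-5 mol.
Fraction absorbed: 1 − 10^(−1.12) = 0.9241.
Photons absorbed: 0.9241 × 1.374e-5 = 1.270e-5 mol.
Φ = 3.752e-6 mol / 1.270e-5 mol photons = 0.30.

Φ = 0.30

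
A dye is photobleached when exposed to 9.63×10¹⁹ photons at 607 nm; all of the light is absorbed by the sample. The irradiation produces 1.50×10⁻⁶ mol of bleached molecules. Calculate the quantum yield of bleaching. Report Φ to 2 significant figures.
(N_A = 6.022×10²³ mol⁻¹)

Φ = 0.0094

Moles of photons: 9.63×10¹⁹ / 6.022×10²³ = 1.599×10⁻⁴ mol.
Φ = 1.50×10⁻⁶ mol / 1.599×10⁻⁴ mol photons = 0.0094.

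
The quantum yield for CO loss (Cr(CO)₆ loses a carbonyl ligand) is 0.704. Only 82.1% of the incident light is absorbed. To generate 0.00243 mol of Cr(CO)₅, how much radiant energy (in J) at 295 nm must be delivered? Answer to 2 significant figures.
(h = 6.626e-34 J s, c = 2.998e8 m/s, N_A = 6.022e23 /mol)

1700 J

Photons that must be absorbed: 0.00243 / 0.704 = 0.003452 mol.
Incident photons needed: 0.003452 / 0.821 = 0.004205 mol.
Photon energy: hc/λ = 6.734e-19 J; per mole, 4.055e5 J mol⁻¹.
Energy required: 0.004205 × 4.055e5 = 1700 J.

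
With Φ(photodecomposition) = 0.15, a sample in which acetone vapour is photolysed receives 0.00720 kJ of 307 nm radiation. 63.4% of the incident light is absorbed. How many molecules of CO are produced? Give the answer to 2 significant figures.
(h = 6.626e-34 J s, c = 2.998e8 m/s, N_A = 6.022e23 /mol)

Photon energy at 307 nm: hc/λ = (6.626e-34)(2.998e8)/(307e-9) = 6.471e-19 J.
Incident energy: 0.00720 kJ = 7.20 J.
Photons incident: 7.20 / 6.471e-19 = 1.113e19, i.e. 1.113e19/6.022e23 = 1.848e-5 mol.
Photons absorbed: 0.634 × 1.848e-5 = 1.172e-5 mol.
Product: Φ × n_abs = 0.15 × 1.172e-5 = 1.758e-6 mol.
As a count: 1.758e-6 × 6.022e23 = 1.1e18.

1.1e18 molecules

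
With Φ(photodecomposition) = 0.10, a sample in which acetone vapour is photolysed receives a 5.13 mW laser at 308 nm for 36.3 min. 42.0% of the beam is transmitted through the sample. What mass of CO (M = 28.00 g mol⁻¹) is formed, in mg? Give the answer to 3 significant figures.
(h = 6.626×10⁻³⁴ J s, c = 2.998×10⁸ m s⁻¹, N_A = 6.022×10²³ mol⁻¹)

Photon energy at 308 nm: hc/λ = (6.626×10⁻³⁴)(2.998×10⁸)/(308×10⁻⁹) = 6.450×10⁻¹⁹ J.
Energy delivered: (5.13 mW)(2178 s) = 11.17 J.
Photons incident: 11.17 / 6.450×10⁻¹⁹ = 1.732×10¹⁹, i.e. 1.732×10¹⁹/6.022×10²³ = 2.876×10⁻⁵ mol.
Fraction absorbed: 1 − 42.0/100 = 0.5800.
Photons absorbed: 0.5800 × 2.876×10⁻⁵ = 1.668×10⁻⁵ mol.
Product: Φ × n_abs = 0.10 × 1.668×10⁻⁵ = 1.668×10⁻⁶ mol.
Mass: 1.668×10⁻⁶ × 28.00 = 4.670×10⁻⁵ g = 0.0467 mg.

0.0467 mg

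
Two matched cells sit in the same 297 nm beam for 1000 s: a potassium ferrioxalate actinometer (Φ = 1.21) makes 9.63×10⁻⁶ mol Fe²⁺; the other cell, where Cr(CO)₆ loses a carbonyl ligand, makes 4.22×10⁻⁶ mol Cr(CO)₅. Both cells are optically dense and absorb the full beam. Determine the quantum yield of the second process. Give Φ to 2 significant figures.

Photons absorbed by the actinometer: 9.63×10⁻⁶ / 1.21 = 7.959×10⁻⁶ mol.
Φ(unknown) = 4.22×10⁻⁶ / 7.959×10⁻⁶ = 0.53.

Φ = 0.53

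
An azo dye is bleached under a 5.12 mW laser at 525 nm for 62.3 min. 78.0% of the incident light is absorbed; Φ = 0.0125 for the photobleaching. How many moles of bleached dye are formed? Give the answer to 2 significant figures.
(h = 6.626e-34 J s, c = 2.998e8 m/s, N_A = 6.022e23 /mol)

Photon energy at 525 nm: hc/λ = (6.626e-34)(2.998e8)/(525e-9) = 3.784e-19 J.
Energy delivered: (5.12 mW)(3738 s) = 19.14 J.
Photons incident: 19.14 / 3.784e-19 = 5.058e19, i.e. 5.058e19/6.022e23 = 8.399e-5 mol.
Photons absorbed: 0.780 × 8.399e-5 = 6.551e-5 mol.
Product: Φ × n_abs = 0.0125 × 6.551e-5 = 8.189e-7 mol.

8.2e-7 mol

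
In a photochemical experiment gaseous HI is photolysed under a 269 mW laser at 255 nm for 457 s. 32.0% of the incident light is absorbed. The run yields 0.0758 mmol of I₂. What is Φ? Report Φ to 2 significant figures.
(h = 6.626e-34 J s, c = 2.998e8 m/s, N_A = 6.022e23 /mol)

Product: 0.0758 mmol = 7.58e-5 mol.
Photon energy at 255 nm: hc/λ = (6.626e-34)(2.998e8)/(255e-9) = 7.790e-19 J.
Energy delivered: (269 mW)(457 s) = 122.9 J.
Photons incident: 122.9 / 7.790e-19 = 1.578e20, i.e. 1.578e20/6.022e23 = 2.620e-4 mol.
Photons absorbed: 0.320 × 2.620e-4 = 8.384e-5 mol.
Φ = 7.58e-5 mol / 8.384e-5 mol photons = 0.90.

Φ = 0.90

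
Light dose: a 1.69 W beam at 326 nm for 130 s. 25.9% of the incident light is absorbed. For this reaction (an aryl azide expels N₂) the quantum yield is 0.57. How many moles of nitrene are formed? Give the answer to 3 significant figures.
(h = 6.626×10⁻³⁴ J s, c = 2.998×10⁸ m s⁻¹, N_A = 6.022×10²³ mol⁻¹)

Photon energy at 326 nm: hc/λ = (6.626×10⁻³⁴)(2.998×10⁸)/(326×10⁻⁹) = 6.093×10⁻¹⁹ J.
Energy delivered: (1.69 W)(130 s) = 219.7 J.
Photons incident: 219.7 / 6.093×10⁻¹⁹ = 3.606×10²⁰, i.e. 3.606×10²⁰/6.022×10²³ = 5.988×10⁻⁴ mol.
Photons absorbed: 0.259 × 5.988×10⁻⁴ = 1.551×10⁻⁴ mol.
Product: Φ × n_abs = 0.57 × 1.551×10⁻⁴ = 8.841×10⁻⁵ mol.

8.84×10⁻⁵ mol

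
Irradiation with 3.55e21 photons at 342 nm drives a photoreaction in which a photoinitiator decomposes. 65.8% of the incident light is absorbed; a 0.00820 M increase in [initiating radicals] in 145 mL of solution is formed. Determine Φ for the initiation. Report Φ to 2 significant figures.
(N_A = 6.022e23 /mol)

Φ = 0.31

Product: (0.00820 M)(0.145 L) = 0.001189 mol.
Moles of photons: 3.55e21 / 6.022e23 = 0.005895 mol.
Photons absorbed: 0.658 × 0.005895 = 0.003879 mol.
Φ = 0.001189 mol / 0.003879 mol photons = 0.31.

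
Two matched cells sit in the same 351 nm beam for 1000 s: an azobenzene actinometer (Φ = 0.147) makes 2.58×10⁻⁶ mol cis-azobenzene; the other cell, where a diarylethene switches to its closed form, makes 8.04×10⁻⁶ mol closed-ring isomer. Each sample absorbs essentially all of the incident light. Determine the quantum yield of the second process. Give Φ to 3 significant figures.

Photons absorbed by the actinometer: 2.58×10⁻⁶ / 0.147 = 1.755×10⁻⁵ mol.
Φ(unknown) = 8.04×10⁻⁶ / 1.755×10⁻⁵ = 0.458.

Φ = 0.458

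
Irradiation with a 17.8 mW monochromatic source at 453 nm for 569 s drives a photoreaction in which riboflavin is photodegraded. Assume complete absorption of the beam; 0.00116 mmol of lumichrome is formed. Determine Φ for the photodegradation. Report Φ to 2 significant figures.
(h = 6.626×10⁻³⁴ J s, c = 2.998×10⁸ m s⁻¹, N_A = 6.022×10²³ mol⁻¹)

Φ = 0.030

Product: 0.00116 mmol = 1.16×10⁻⁶ mol.
Photon energy at 453 nm: hc/λ = (6.626×10⁻³⁴)(2.998×10⁸)/(453×10⁻⁹) = 4.385×10⁻¹⁹ J.
Energy delivered: (17.8 mW)(569 s) = 10.13 J.
Photons incident: 10.13 / 4.385×10⁻¹⁹ = 2.310×10¹⁹, i.e. 2.310×10¹⁹/6.022×10²³ = 3.836×10⁻⁵ mol.
Φ = 1.16×10⁻⁶ mol / 3.836×10⁻⁵ mol photons = 0.030.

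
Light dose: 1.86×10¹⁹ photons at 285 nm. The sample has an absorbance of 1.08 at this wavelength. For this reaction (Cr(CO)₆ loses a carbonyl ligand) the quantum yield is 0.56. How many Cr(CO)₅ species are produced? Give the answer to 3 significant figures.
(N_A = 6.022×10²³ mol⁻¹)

9.55×10¹⁸ species

Moles of photons: 1.86×10¹⁹ / 6.022×10²³ = 3.089×10⁻⁵ mol.
Fraction absorbed: 1 − 10^(−1.08) = 0.9168.
Photons absorbed: 0.9168 × 3.089×10⁻⁵ = 2.832×10⁻⁵ mol.
Product: Φ × n_abs = 0.56 × 2.832×10⁻⁵ = 1.586×10⁻⁵ mol.
As a count: 1.586×10⁻⁵ × 6.022×10²³ = 9.55×10¹⁸.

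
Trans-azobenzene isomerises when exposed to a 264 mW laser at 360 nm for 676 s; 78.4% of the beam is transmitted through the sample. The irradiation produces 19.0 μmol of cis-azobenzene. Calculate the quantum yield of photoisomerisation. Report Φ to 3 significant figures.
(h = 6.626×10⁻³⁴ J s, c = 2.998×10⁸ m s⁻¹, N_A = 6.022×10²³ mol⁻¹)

Φ = 0.164

Product: 19.0 μmol = 1.90×10⁻⁵ mol.
Photon energy at 360 nm: hc/λ = (6.626×10⁻³⁴)(2.998×10⁸)/(360×10⁻⁹) = 5.518×10⁻¹⁹ J.
Energy delivered: (264 mW)(676 s) = 178.5 J.
Photons incident: 178.5 / 5.518×10⁻¹⁹ = 3.235×10²⁰, i.e. 3.235×10²⁰/6.022×10²³ = 5.372×10⁻⁴ mol.
Fraction absorbed: 1 − 78.4/100 = 0.2160.
Photons absorbed: 0.2160 × 5.372×10⁻⁴ = 1.160×10⁻⁴ mol.
Φ = 1.90×10⁻⁵ mol / 1.160×10⁻⁴ mol photons = 0.164.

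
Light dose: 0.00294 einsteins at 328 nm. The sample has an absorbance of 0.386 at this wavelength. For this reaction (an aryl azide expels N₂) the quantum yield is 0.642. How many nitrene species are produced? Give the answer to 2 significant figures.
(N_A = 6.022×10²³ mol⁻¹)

Fraction absorbed: 1 − 10^(−0.386) = 0.5889.
Photons absorbed: 0.5889 × 0.00294 = 0.001731 mol.
Product: Φ × n_abs = 0.642 × 0.001731 = 0.001111 mol.
As a count: 0.001111 × 6.022×10²³ = 6.7×10²⁰.

6.7×10²⁰ species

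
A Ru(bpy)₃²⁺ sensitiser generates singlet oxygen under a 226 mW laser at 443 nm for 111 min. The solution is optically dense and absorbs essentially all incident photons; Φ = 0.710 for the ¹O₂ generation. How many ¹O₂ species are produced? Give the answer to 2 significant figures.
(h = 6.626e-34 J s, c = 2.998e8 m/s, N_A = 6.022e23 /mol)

Photon energy at 443 nm: hc/λ = (6.626e-34)(2.998e8)/(443e-9) = 4.484e-19 J.
Energy delivered: (226 mW)(6660 s) = 1505 J.
Photons incident: 1505 / 4.484e-19 = 3.356e21, i.e. 3.356e21/6.022e23 = 0.005573 mol.
Product: Φ × n_abs = 0.710 × 0.005573 = 0.003957 mol.
As a count: 0.003957 × 6.022e23 = 2.4e21.

2.4e21 species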